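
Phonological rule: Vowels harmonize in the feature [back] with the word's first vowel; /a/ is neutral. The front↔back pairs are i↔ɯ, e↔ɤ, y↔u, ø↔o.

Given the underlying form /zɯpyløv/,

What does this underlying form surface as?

/y/ harmonizes with /ɯ/ ([+back]) → [u]
/ø/ harmonizes with /ɯ/ ([+back]) → [o]

[zɯpulov]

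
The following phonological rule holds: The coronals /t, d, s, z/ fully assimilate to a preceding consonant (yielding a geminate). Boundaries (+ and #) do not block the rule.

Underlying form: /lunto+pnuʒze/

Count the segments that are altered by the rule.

2

/t/ after /n/ → [n] (total assimilation)
/z/ after /ʒ/ → [ʒ] (total assimilation)
2 segments change.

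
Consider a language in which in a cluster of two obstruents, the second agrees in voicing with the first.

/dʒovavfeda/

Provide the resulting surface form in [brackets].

[dʒovavveda]

/f/ after /v/ (voiced) → [v]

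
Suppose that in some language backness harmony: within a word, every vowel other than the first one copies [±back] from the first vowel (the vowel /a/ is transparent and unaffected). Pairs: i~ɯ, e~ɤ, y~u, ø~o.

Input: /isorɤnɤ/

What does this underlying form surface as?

/o/ harmonizes with /i/ ([-back]) → [ø]
/ɤ/ harmonizes with /i/ ([-back]) → [e]
/ɤ/ harmonizes with /i/ ([-back]) → [e]

[isørene]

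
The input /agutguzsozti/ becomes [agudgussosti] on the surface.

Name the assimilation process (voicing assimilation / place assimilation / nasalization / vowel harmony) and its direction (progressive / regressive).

/t/→[d] /z/→[s] /z/→[s].
Each target copies a feature from the following segment, so the direction is regressive.

voicing assimilation, regressive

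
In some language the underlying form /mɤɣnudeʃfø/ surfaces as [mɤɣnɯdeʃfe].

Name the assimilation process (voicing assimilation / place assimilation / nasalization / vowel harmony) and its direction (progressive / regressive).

vowel harmony, progressive

/u/→[ɯ] /ø/→[e].
Vowels agree with the first vowel, so the harmony is progressive.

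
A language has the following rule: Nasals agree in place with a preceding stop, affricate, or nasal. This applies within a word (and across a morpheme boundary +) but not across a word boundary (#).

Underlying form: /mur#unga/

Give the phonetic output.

[mur#unga]

no segment meets the rule's conditions; no change.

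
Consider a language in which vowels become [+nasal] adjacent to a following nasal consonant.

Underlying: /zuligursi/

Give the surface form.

no segment meets the rule's conditions; no change.

[zuligursi]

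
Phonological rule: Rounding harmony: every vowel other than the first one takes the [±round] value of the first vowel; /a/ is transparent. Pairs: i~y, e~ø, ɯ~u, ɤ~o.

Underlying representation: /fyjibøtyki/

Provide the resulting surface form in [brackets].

/i/ harmonizes with /y/ ([+round]) → [y]
/i/ harmonizes with /y/ ([+round]) → [y]

[fyjybøtyky]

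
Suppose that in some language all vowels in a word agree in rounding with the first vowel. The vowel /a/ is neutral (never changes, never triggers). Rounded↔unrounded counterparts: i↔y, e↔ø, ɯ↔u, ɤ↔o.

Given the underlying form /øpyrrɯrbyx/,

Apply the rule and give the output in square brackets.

[øpyrrurbyx]

/ɯ/ harmonizes with /ø/ ([+round]) → [u]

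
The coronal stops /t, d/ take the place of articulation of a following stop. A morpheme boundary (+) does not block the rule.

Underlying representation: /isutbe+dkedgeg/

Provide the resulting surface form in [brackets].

[isupbe+gkeggeg]

/t/ before /b/ (labial) → [p]
/d/ before /k/ (velar) → [g]
/d/ before /g/ (velar) → [g]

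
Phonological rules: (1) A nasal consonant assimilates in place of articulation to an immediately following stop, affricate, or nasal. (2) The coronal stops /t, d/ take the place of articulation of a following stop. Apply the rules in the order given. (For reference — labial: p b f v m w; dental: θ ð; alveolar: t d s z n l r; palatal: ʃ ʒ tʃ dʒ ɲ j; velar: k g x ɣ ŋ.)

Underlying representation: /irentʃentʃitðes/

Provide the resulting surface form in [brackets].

[ireɲtʃeɲtʃitðes]

Rule 1: /n/ before /tʃ/ (palatal) → [ɲ]
Rule 1: /n/ before /tʃ/ (palatal) → [ɲ]
After rule 1: ireɲtʃeɲtʃitðes
Rule 2: no segment meets the rule's conditions; no change.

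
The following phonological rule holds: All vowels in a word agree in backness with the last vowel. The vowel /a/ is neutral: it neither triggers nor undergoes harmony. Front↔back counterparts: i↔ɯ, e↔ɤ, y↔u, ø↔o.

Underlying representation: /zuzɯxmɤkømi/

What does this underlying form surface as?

[zyzixmekømi]

/u/ harmonizes with /i/ ([-back]) → [y]
/ɯ/ harmonizes with /i/ ([-back]) → [i]
/ɤ/ harmonizes with /i/ ([-back]) → [e]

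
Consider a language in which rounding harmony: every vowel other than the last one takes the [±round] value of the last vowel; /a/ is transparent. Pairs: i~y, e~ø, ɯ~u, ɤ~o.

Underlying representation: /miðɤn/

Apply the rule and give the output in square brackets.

[miðɤn]

no segment meets the rule's conditions; no change.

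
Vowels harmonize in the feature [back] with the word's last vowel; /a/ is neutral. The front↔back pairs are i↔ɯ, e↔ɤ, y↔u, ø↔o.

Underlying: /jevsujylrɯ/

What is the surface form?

/e/ harmonizes with /ɯ/ ([+back]) → [ɤ]
/y/ harmonizes with /ɯ/ ([+back]) → [u]

[jɤvsujulrɯ]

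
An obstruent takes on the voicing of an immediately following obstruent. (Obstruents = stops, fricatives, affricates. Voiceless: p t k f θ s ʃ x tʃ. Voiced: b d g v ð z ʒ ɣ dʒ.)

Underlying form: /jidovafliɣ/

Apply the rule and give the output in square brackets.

no segment meets the rule's conditions; no change.

[jidovafliɣ]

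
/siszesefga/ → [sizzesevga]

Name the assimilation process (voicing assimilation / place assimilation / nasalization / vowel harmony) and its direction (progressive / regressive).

/s/→[z] /f/→[v].
Each target copies a feature from the following segment, so the direction is regressive.

voicing assimilation, regressive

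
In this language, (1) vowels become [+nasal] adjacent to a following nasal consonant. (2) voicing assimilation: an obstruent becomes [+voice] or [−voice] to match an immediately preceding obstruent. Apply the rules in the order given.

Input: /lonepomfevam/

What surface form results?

Rule 1: /o/ before nasal /n/ → [õ]
Rule 1: /o/ before nasal /m/ → [õ]
Rule 1: /a/ before nasal /m/ → [ã]
After rule 1: lõnepõmfevãm
Rule 2: no segment meets the rule's conditions; no change.

[lõnepõmfevãm]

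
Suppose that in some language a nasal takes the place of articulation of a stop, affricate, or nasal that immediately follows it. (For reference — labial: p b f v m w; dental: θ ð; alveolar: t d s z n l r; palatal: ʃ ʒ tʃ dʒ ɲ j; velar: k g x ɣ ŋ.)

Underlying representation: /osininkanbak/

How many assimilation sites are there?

/n/ before /k/ (velar) → [ŋ]
/n/ before /b/ (labial) → [m]
2 segments change.

2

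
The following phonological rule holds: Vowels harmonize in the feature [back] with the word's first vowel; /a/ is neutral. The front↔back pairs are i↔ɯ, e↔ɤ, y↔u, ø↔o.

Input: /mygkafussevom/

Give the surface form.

/u/ harmonizes with /y/ ([-back]) → [y]
/o/ harmonizes with /y/ ([-back]) → [ø]

[mygkafyssevøm]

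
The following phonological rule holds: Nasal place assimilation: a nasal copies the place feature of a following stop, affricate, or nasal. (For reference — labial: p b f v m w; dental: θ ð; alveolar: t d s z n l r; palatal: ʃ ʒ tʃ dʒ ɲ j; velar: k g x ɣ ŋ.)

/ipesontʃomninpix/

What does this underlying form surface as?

/n/ before /tʃ/ (palatal) → [ɲ]
/m/ before /n/ (alveolar) → [n]
/n/ before /p/ (labial) → [m]

[ipesoɲtʃonnimpix]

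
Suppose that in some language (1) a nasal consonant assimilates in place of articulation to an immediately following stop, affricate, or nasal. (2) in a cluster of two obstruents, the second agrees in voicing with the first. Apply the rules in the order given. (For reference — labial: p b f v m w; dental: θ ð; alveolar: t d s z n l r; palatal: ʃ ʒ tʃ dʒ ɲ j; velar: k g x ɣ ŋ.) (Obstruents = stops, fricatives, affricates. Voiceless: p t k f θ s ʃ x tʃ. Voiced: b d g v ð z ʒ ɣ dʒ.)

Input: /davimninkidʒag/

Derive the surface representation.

[davinniŋkidʒag]

Rule 1: /m/ before /n/ (alveolar) → [n]
Rule 1: /n/ before /k/ (velar) → [ŋ]
After rule 1: davinniŋkidʒag
Rule 2: no segment meets the rule's conditions; no change.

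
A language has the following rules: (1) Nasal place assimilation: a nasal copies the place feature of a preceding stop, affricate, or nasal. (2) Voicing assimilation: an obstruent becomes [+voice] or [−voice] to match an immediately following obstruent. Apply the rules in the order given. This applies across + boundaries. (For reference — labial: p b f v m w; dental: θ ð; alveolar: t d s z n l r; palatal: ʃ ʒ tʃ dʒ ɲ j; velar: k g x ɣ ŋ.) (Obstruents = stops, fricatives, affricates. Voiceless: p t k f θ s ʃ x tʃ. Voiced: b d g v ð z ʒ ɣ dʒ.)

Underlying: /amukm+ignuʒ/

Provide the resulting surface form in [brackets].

Rule 1: /m/ after /k/ (velar) → [ŋ]
Rule 1: /n/ after /g/ (velar) → [ŋ]
After rule 1: amukŋ+igŋuʒ
Rule 2: no segment meets the rule's conditions; no change.

[amukŋ+igŋuʒ]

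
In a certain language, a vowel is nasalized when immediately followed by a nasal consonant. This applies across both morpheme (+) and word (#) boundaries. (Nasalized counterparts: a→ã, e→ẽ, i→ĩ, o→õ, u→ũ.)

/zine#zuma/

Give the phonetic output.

[zĩne#zũma]

/i/ before nasal /n/ → [ĩ]
/u/ before nasal /m/ → [ũ]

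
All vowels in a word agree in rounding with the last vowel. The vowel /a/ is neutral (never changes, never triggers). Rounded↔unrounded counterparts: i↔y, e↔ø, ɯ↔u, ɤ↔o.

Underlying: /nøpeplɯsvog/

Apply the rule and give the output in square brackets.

/e/ harmonizes with /o/ ([+round]) → [ø]
/ɯ/ harmonizes with /o/ ([+round]) → [u]

[nøpøplusvog]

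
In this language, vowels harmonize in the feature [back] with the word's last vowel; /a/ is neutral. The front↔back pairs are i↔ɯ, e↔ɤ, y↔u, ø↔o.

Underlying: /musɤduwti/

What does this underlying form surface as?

/u/ harmonizes with /i/ ([-back]) → [y]
/ɤ/ harmonizes with /i/ ([-back]) → [e]
/u/ harmonizes with /i/ ([-back]) → [y]

[mysedywti]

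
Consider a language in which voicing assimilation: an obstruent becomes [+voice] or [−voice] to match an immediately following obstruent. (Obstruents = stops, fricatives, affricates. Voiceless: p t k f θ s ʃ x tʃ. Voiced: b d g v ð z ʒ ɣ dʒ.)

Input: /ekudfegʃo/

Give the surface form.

/d/ before /f/ (voiceless) → [t]
/g/ before /ʃ/ (voiceless) → [k]

[ekutfekʃo]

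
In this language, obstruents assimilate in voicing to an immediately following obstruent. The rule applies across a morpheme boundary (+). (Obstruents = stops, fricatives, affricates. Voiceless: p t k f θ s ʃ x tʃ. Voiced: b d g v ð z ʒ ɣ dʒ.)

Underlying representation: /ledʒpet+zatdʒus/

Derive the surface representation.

/dʒ/ before /p/ (voiceless) → [tʃ]
/t/ before /z/ (voiced) → [d]
/t/ before /dʒ/ (voiced) → [d]

[letʃped+zaddʒus]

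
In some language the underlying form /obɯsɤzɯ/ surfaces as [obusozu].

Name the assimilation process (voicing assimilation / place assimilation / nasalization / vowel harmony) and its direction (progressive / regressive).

vowel harmony, progressive

/ɯ/→[u] /ɤ/→[o] /ɯ/→[u].
Vowels agree with the first vowel, so the harmony is progressive.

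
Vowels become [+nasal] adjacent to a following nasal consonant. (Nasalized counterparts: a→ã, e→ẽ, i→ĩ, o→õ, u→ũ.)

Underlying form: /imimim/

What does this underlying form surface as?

[ĩmĩmĩm]

/i/ before nasal /m/ → [ĩ]
/i/ before nasal /m/ → [ĩ]
/i/ before nasal /m/ → [ĩ]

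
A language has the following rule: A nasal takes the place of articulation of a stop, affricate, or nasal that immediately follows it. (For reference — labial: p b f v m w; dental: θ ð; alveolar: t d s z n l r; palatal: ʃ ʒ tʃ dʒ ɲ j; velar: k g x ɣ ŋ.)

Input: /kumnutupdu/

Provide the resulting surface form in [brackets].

[kunnutupdu]

/m/ before /n/ (alveolar) → [n]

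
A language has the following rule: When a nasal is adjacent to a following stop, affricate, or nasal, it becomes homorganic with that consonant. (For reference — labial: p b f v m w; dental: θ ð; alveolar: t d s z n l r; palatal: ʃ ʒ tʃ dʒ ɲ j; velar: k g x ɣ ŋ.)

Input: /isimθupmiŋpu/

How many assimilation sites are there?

/ŋ/ before /p/ (labial) → [m]
1 segment changes.

1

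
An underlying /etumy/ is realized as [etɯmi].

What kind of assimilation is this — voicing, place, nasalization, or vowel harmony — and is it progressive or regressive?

/u/→[ɯ] /y/→[i].
Vowels agree with the first vowel, so the harmony is progressive.

vowel harmony, progressive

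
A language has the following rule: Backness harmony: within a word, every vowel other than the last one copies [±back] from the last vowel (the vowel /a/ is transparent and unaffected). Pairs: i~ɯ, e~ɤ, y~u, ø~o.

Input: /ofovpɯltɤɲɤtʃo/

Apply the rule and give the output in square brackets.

[ofovpɯltɤɲɤtʃo]

no segment meets the rule's conditions; no change.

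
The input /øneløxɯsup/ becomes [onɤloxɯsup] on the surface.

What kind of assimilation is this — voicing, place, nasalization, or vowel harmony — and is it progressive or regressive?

/ø/→[o] /e/→[ɤ] /ø/→[o].
Vowels agree with the last vowel, so the harmony is regressive.

vowel harmony, regressive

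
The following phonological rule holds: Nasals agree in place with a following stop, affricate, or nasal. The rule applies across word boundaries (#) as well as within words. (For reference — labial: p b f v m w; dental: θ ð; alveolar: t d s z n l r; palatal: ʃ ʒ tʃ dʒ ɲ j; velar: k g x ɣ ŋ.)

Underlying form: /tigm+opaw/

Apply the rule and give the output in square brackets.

[tigm+opaw]

no segment meets the rule's conditions; no change.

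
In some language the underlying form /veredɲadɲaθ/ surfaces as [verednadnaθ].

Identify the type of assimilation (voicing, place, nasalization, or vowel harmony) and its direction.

/ɲ/→[n] /ɲ/→[n].
Each target copies a feature from the preceding segment, so the direction is progressive.

place assimilation, progressive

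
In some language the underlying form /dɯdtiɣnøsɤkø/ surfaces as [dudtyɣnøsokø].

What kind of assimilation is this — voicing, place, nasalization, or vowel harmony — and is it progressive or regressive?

vowel harmony, regressive

/ɯ/→[u] /i/→[y] /ɤ/→[o].
Vowels agree with the last vowel, so the harmony is regressive.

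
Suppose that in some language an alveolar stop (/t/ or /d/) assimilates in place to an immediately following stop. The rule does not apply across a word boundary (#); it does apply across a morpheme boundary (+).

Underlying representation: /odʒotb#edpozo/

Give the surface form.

[odʒopb#ebpozo]

/t/ before /b/ (labial) → [p]
/d/ before /p/ (labial) → [b]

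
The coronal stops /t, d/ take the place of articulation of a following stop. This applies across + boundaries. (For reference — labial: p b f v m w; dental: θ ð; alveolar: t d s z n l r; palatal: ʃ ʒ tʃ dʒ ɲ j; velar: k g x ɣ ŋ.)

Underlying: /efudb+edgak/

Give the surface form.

/d/ before /b/ (labial) → [b]
/d/ before /g/ (velar) → [g]

[efubb+eggak]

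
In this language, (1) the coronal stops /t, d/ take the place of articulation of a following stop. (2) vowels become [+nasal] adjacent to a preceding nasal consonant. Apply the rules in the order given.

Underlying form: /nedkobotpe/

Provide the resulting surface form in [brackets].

Rule 1: /d/ before /k/ (velar) → [g]
Rule 1: /t/ before /p/ (labial) → [p]
After rule 1: negkoboppe
Rule 2: /e/ after nasal /n/ → [ẽ]

[nẽgkoboppe]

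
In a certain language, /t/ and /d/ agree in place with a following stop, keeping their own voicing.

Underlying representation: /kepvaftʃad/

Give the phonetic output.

[kepvaftʃad]

no segment meets the rule's conditions; no change.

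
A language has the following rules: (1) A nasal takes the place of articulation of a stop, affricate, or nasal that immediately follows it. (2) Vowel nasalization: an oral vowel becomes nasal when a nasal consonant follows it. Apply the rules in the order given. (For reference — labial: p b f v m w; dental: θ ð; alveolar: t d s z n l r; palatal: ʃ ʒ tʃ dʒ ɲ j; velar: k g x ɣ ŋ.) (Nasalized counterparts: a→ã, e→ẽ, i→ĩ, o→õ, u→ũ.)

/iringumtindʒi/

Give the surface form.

Rule 1: /n/ before /g/ (velar) → [ŋ]
Rule 1: /m/ before /t/ (alveolar) → [n]
Rule 1: /n/ before /dʒ/ (palatal) → [ɲ]
After rule 1: iriŋguntiɲdʒi
Rule 2: /i/ before nasal /ŋ/ → [ĩ]
Rule 2: /u/ before nasal /n/ → [ũ]
Rule 2: /i/ before nasal /ɲ/ → [ĩ]

[irĩŋgũntĩɲdʒi]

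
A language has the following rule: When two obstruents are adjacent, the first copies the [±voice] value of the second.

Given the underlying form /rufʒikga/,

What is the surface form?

[ruvʒigga]

/f/ before /ʒ/ (voiced) → [v]
/k/ before /g/ (voiced) → [g]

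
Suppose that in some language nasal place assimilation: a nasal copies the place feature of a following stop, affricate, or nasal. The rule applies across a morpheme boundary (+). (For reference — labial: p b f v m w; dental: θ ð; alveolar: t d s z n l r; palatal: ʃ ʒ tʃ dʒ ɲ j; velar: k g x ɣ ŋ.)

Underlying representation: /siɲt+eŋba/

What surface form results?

/ɲ/ before /t/ (alveolar) → [n]
/ŋ/ before /b/ (labial) → [m]

[sint+emba]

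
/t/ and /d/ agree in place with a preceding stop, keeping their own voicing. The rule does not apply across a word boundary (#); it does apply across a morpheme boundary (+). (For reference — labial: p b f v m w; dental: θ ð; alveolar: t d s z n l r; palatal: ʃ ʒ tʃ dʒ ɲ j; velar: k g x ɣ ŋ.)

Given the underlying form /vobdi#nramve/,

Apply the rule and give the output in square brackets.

/d/ after /b/ (labial) → [b]

[vobbi#nramve]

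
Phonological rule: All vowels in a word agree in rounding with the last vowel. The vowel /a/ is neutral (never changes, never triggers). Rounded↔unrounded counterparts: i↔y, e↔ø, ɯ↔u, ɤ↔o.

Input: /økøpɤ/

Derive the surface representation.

/ø/ harmonizes with /ɤ/ ([-round]) → [e]
/ø/ harmonizes with /ɤ/ ([-round]) → [e]

[ekepɤ]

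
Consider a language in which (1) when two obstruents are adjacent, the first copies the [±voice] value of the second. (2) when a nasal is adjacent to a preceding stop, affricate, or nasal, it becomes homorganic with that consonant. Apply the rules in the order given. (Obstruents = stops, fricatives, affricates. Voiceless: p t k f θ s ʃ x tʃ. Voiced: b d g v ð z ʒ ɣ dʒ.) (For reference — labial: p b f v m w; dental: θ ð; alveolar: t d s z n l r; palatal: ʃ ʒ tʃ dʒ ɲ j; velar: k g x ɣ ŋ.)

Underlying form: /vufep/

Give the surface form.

[vufep]

Rule 1: no segment meets the rule's conditions; no change.
After rule 1: vufep
Rule 2: no segment meets the rule's conditions; no change.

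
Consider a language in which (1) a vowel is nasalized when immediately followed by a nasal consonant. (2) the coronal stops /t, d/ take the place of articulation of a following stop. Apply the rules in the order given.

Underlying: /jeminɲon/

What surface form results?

Rule 1: /e/ before nasal /m/ → [ẽ]
Rule 1: /i/ before nasal /n/ → [ĩ]
Rule 1: /o/ before nasal /n/ → [õ]
After rule 1: jẽmĩnɲõn
Rule 2: no segment meets the rule's conditions; no change.

[jẽmĩnɲõn]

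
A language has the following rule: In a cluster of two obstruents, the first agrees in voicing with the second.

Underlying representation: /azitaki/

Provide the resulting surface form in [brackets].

no segment meets the rule's conditions; no change.

[azitaki]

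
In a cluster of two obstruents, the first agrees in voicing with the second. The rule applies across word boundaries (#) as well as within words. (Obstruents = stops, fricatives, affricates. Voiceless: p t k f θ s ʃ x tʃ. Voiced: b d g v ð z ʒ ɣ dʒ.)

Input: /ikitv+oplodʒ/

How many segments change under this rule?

/t/ before /v/ (voiced) → [d]
1 segment changes.

1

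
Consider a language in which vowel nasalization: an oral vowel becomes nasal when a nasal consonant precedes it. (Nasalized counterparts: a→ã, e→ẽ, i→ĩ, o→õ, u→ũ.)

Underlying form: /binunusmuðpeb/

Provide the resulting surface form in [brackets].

/u/ after nasal /n/ → [ũ]
/u/ after nasal /n/ → [ũ]
/u/ after nasal /m/ → [ũ]

[binũnũsmũðpeb]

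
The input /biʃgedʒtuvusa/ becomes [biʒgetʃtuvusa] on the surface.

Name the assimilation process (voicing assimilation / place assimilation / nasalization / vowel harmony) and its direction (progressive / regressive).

/ʃ/→[ʒ] /dʒ/→[tʃ].
Each target copies a feature from the following segment, so the direction is regressive.

voicing assimilation, regressive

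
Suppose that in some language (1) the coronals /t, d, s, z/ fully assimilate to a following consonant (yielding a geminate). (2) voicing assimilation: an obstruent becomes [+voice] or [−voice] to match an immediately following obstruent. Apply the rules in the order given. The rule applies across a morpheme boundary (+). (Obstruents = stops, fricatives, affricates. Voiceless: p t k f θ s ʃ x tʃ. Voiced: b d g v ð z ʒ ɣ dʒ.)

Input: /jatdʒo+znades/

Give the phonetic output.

[jadʒdʒo+nnades]

Rule 1: /t/ before /dʒ/ → [dʒ] (total assimilation)
Rule 1: /z/ before /n/ → [n] (total assimilation)
After rule 1: jadʒdʒo+nnades
Rule 2: no segment meets the rule's conditions; no change.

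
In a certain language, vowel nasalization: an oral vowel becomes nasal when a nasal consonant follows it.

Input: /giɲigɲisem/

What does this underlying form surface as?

[gĩɲigɲisẽm]

/i/ before nasal /ɲ/ → [ĩ]
/e/ before nasal /m/ → [ẽ]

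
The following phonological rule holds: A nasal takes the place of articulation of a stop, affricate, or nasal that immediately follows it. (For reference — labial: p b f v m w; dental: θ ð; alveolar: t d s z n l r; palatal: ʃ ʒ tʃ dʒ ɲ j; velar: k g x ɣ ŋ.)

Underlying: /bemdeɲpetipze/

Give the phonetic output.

/m/ before /d/ (alveolar) → [n]
/ɲ/ before /p/ (labial) → [m]

[bendempetipze]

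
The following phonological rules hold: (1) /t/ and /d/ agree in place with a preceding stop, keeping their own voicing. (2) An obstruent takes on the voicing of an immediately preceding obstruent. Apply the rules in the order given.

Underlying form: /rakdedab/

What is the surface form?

Rule 1: /d/ after /k/ (velar) → [g]
After rule 1: rakgedab
Rule 2: /g/ after /k/ (voiceless) → [k]

[rakkedab]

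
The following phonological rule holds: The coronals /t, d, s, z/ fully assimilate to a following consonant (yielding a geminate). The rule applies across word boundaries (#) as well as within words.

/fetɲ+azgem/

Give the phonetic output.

/t/ before /ɲ/ → [ɲ] (total assimilation)
/z/ before /g/ → [g] (total assimilation)

[feɲɲ+aggem]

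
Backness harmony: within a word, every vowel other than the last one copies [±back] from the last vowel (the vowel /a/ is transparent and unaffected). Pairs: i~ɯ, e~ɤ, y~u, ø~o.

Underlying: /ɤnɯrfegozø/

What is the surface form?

/ɤ/ harmonizes with /ø/ ([-back]) → [e]
/ɯ/ harmonizes with /ø/ ([-back]) → [i]
/o/ harmonizes with /ø/ ([-back]) → [ø]

[enirfegøzø]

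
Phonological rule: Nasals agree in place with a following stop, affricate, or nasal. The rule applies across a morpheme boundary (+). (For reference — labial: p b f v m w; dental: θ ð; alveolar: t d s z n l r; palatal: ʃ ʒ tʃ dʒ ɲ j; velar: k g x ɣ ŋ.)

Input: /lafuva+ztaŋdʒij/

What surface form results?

[lafuva+ztaɲdʒij]

/ŋ/ before /dʒ/ (palatal) → [ɲ]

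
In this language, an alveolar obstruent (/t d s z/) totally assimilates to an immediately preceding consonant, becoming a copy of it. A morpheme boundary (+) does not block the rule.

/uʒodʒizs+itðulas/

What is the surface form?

/s/ after /z/ → [z] (total assimilation)

[uʒodʒizz+itðulas]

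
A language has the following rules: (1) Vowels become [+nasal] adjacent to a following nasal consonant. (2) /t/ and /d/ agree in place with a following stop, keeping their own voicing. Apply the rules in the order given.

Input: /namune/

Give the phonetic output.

[nãmũne]

Rule 1: /a/ before nasal /m/ → [ã]
Rule 1: /u/ before nasal /n/ → [ũ]
After rule 1: nãmũne
Rule 2: no segment meets the rule's conditions; no change.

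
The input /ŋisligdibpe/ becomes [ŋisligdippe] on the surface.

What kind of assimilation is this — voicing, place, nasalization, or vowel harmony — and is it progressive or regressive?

voicing assimilation, regressive

/b/→[p].
Each target copies a feature from the following segment, so the direction is regressive.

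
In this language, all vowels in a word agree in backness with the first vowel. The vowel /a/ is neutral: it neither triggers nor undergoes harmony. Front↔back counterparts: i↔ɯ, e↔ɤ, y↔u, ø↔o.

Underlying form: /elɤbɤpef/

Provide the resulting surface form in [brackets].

/ɤ/ harmonizes with /e/ ([-back]) → [e]
/ɤ/ harmonizes with /e/ ([-back]) → [e]

[elebepef]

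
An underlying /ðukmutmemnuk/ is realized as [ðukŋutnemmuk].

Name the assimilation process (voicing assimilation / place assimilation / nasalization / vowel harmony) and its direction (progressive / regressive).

place assimilation, progressive

/m/→[ŋ] /m/→[n] /n/→[m].
Each target copies a feature from the preceding segment, so the direction is progressive.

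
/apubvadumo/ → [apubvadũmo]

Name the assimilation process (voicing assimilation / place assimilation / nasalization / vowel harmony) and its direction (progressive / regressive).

nasalization, regressive

/u/→[ũ].
Each target copies a feature from the following segment, so the direction is regressive.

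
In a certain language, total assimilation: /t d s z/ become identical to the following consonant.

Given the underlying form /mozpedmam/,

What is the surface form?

[moppemmam]

/z/ before /p/ → [p] (total assimilation)
/d/ before /m/ → [m] (total assimilation)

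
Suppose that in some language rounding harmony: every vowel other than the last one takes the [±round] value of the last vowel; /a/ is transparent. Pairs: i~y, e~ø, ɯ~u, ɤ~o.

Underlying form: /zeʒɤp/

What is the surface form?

no segment meets the rule's conditions; no change.

[zeʒɤp]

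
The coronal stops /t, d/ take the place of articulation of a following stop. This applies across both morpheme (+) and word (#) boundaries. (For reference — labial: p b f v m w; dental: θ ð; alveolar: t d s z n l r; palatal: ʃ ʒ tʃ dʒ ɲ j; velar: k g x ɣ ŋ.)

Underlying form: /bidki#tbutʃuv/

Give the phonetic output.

/d/ before /k/ (velar) → [g]
/t/ before /b/ (labial) → [p]

[bigki#pbutʃuv]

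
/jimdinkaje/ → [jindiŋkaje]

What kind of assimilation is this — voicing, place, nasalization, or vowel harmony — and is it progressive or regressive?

/m/→[n] /n/→[ŋ].
Each target copies a feature from the following segment, so the direction is regressive.

place assimilation, regressive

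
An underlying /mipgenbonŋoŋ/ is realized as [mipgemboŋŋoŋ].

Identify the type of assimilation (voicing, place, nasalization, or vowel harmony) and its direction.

/n/→[m] /n/→[ŋ].
Each target copies a feature from the following segment, so the direction is regressive.

place assimilation, regressive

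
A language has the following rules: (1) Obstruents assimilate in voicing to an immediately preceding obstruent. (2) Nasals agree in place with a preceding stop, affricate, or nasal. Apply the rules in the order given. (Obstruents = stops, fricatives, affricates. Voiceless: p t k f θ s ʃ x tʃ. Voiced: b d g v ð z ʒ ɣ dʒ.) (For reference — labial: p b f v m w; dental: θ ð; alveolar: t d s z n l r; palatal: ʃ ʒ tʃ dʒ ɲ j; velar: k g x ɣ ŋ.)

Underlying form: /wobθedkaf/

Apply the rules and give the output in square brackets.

[wobðedgaf]

Rule 1: /θ/ after /b/ (voiced) → [ð]
Rule 1: /k/ after /d/ (voiced) → [g]
After rule 1: wobðedgaf
Rule 2: no segment meets the rule's conditions; no change.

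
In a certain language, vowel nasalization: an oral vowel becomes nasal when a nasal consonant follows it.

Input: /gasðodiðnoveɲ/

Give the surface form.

/e/ before nasal /ɲ/ → [ẽ]

[gasðodiðnovẽɲ]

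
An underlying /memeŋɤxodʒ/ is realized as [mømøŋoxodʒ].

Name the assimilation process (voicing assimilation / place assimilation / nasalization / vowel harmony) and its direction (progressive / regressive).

/e/→[ø] /e/→[ø] /ɤ/→[o].
Vowels agree with the last vowel, so the harmony is regressive.

vowel harmony, regressive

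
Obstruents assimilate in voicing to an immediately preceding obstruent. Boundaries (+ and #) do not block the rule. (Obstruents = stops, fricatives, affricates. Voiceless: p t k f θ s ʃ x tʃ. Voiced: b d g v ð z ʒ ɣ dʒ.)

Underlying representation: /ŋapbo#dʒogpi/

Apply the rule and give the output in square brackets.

[ŋappo#dʒogbi]

/b/ after /p/ (voiceless) → [p]
/p/ after /g/ (voiced) → [b]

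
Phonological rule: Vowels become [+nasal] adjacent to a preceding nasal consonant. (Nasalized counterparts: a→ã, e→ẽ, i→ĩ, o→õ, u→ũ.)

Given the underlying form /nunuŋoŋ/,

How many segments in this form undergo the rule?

3

/u/ after nasal /n/ → [ũ]
/u/ after nasal /n/ → [ũ]
/o/ after nasal /ŋ/ → [õ]
3 segments change.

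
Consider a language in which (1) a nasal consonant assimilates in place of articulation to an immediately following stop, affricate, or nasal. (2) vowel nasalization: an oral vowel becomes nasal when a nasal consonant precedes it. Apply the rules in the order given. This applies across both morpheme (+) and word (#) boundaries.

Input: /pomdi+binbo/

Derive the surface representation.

Rule 1: /m/ before /d/ (alveolar) → [n]
Rule 1: /n/ before /b/ (labial) → [m]
After rule 1: pondi+bimbo
Rule 2: no segment meets the rule's conditions; no change.

[pondi+bimbo]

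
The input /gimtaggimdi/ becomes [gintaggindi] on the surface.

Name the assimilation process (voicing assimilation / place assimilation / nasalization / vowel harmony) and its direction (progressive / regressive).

/m/→[n] /m/→[n].
Each target copies a feature from the following segment, so the direction is regressive.

place assimilation, regressive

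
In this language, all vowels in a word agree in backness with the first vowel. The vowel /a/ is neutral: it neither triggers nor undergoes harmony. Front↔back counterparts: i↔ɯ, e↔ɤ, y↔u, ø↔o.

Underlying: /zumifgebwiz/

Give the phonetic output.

/i/ harmonizes with /u/ ([+back]) → [ɯ]
/e/ harmonizes with /u/ ([+back]) → [ɤ]
/i/ harmonizes with /u/ ([+back]) → [ɯ]

[zumɯfgɤbwɯz]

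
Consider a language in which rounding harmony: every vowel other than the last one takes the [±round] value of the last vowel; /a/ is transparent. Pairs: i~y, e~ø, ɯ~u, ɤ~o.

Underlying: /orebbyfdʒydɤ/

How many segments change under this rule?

3

/o/ harmonizes with /ɤ/ ([-round]) → [ɤ]
/y/ harmonizes with /ɤ/ ([-round]) → [i]
/y/ harmonizes with /ɤ/ ([-round]) → [i]
3 segments change.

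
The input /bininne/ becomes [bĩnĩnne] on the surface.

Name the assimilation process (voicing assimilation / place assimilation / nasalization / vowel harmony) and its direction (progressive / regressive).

/i/→[ĩ] /i/→[ĩ].
Each target copies a feature from the following segment, so the direction is regressive.

nasalization, regressive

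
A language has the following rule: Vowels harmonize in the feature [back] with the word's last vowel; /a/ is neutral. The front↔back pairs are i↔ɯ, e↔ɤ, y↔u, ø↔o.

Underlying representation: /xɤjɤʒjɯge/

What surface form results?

/ɤ/ harmonizes with /e/ ([-back]) → [e]
/ɤ/ harmonizes with /e/ ([-back]) → [e]
/ɯ/ harmonizes with /e/ ([-back]) → [i]

[xejeʒjige]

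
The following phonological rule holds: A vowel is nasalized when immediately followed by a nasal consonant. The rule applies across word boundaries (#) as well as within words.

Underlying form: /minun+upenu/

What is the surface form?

/i/ before nasal /n/ → [ĩ]
/u/ before nasal /n/ → [ũ]
/e/ before nasal /n/ → [ẽ]

[mĩnũn+upẽnu]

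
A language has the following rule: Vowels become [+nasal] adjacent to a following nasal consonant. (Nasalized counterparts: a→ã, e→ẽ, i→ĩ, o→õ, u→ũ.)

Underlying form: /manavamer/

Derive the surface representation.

/a/ before nasal /n/ → [ã]
/a/ before nasal /m/ → [ã]

[mãnavãmer]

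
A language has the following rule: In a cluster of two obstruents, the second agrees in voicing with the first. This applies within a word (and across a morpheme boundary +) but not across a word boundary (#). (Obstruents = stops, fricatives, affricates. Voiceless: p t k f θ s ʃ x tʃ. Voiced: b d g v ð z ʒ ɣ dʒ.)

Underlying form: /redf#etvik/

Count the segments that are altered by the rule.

2

/f/ after /d/ (voiced) → [v]
/v/ after /t/ (voiceless) → [f]
2 segments change.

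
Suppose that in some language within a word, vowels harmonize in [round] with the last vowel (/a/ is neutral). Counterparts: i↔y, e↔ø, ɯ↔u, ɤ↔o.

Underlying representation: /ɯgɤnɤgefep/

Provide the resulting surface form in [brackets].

no segment meets the rule's conditions; no change.

[ɯgɤnɤgefep]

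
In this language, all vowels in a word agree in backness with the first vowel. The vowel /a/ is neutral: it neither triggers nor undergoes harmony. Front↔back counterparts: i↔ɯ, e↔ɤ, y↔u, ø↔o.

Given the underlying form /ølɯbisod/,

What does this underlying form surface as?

[ølibisød]

/ɯ/ harmonizes with /ø/ ([-back]) → [i]
/o/ harmonizes with /ø/ ([-back]) → [ø]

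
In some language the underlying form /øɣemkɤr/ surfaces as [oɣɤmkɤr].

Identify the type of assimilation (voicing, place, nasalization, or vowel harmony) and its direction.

/ø/→[o] /e/→[ɤ].
Vowels agree with the last vowel, so the harmony is regressive.

vowel harmony, regressive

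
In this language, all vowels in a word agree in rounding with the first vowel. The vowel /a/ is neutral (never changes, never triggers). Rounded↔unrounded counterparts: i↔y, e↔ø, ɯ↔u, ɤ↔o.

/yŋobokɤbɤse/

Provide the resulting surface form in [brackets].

[yŋobokobosø]

/ɤ/ harmonizes with /y/ ([+round]) → [o]
/ɤ/ harmonizes with /y/ ([+round]) → [o]
/e/ harmonizes with /y/ ([+round]) → [ø]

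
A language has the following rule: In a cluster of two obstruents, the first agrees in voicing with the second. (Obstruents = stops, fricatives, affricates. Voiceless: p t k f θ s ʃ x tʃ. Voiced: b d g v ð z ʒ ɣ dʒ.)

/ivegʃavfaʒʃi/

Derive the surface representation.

[ivekʃaffaʃʃi]

/g/ before /ʃ/ (voiceless) → [k]
/v/ before /f/ (voiceless) → [f]
/ʒ/ before /ʃ/ (voiceless) → [ʃ]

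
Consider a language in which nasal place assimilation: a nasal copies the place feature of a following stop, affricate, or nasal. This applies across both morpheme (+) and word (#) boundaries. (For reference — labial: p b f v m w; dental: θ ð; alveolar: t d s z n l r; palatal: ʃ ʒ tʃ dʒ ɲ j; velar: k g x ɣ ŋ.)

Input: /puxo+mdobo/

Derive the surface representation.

/m/ before /d/ (alveolar) → [n]

[puxo+ndobo]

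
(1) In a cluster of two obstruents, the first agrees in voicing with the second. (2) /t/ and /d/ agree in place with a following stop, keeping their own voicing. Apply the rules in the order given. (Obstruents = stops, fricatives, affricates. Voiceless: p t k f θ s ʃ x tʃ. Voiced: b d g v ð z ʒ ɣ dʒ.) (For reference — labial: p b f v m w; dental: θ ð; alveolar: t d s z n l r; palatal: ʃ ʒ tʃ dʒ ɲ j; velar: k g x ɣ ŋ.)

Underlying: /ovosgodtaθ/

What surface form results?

Rule 1: /s/ before /g/ (voiced) → [z]
Rule 1: /d/ before /t/ (voiceless) → [t]
After rule 1: ovozgottaθ
Rule 2: no segment meets the rule's conditions; no change.

[ovozgottaθ]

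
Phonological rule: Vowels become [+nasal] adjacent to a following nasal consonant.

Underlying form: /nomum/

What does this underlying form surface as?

[nõmũm]

/o/ before nasal /m/ → [õ]
/u/ before nasal /m/ → [ũ]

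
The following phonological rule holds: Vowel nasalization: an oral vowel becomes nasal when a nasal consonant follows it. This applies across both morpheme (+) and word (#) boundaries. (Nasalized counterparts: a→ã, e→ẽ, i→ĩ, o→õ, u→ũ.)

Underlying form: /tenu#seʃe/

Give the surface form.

[tẽnu#seʃe]

/e/ before nasal /n/ → [ẽ]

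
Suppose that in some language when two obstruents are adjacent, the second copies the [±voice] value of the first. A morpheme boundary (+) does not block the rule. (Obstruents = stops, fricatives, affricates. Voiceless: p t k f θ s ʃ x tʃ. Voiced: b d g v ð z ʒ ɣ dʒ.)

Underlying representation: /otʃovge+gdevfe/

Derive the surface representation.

[otʃovge+gdevve]

/f/ after /v/ (voiced) → [v]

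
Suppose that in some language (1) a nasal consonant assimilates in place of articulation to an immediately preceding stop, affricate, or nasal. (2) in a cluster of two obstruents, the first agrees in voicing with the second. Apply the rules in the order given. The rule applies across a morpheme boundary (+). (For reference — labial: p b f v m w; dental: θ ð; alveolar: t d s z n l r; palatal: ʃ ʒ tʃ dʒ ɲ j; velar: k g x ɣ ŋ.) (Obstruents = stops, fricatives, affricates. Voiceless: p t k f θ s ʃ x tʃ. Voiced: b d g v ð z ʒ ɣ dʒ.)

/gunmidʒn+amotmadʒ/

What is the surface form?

[gunnidʒɲ+amotnadʒ]

Rule 1: /m/ after /n/ (alveolar) → [n]
Rule 1: /n/ after /dʒ/ (palatal) → [ɲ]
Rule 1: /m/ after /t/ (alveolar) → [n]
After rule 1: gunnidʒɲ+amotnadʒ
Rule 2: no segment meets the rule's conditions; no change.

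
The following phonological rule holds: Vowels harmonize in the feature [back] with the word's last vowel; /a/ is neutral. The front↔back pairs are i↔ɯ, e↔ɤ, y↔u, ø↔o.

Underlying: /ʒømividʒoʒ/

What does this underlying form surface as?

[ʒomɯvɯdʒoʒ]

/ø/ harmonizes with /o/ ([+back]) → [o]
/i/ harmonizes with /o/ ([+back]) → [ɯ]
/i/ harmonizes with /o/ ([+back]) → [ɯ]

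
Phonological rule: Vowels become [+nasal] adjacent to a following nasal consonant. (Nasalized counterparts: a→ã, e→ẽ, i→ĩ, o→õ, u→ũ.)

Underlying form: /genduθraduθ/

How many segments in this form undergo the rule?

/e/ before nasal /n/ → [ẽ]
1 segment changes.

1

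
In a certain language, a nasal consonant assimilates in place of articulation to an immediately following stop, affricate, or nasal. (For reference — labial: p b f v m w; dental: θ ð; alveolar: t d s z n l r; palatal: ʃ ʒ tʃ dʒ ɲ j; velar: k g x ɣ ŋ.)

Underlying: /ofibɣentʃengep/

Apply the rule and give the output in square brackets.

/n/ before /tʃ/ (palatal) → [ɲ]
/n/ before /g/ (velar) → [ŋ]

[ofibɣeɲtʃeŋgep]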